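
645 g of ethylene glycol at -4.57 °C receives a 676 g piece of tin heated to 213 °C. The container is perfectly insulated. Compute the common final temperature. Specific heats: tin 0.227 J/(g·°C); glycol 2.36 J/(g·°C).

|Q_tin| = |Q_glycol|:
676·0.227·(213 − T) = 645·2.36·(T − (-4.57))
153.45(213 − T) = 1522.2(T − (-4.57))
1675.7 T = 25729  ⇒  T ≈ 15.35 °C

T_f ≈ 15.4 °C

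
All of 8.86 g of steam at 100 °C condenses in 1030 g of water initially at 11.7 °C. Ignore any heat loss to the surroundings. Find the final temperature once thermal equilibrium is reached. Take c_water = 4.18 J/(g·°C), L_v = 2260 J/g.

Energy conservation, ΣQ = 0:
latent heat released on condensation: 8.86·2260 = 20024; condensed water 100 °C→T: 37.03(T − 100); original water: 4305.4(T − 11.7)
4342.4 T = 20024 + 3703.5 + 50373 = 74100
T ≈ 17.06 °C, under the boiling point, so the assumption holds.

T_f ≈ 17.1 °C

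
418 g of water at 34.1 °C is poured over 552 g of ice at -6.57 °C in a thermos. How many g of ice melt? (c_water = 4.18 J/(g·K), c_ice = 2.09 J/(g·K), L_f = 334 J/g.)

m_melted ≈ 156 g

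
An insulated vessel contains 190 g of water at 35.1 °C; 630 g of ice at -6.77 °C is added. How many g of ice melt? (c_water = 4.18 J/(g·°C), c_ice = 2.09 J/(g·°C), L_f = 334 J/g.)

Heat available from the water dropping to 0 °C: 190×4.18×35.1 = 27876 J.
Of that, 630×2.09×6.77 = 8914.1 J goes to bring the ice to 0 °C, leaving 18962 J.
Melting all 630 g of ice would need 630×334 = 210420 J.
Since 18962 < 210420 J, not all the ice melts; equilibrium is at 0 °C.
m_melted×334 = 18962  ⇒  m_melted ≈ 56.77 g.

m_melted ≈ 56.8 g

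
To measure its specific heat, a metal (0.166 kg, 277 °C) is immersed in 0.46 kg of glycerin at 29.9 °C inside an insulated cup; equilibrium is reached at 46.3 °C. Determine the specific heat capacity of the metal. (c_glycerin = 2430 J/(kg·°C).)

Heat lost by the metal = heat gained by the glycerin:
0.166×c×(277 − 46.3) = 0.46×2430×(46.3 − 29.9)
38.3 c = 18332  ⇒  c ≈ 478.7 J/(kg·°C)

c ≈ 479 J/(kg·°C)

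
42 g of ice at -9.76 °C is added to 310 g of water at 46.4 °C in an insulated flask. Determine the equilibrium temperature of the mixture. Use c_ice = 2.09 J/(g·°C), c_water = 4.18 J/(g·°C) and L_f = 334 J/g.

T_f ≈ 30.7 °C

Net heat exchanged in the isolated system is zero:
warm ice to 0 °C: 42·2.09·(0 − (-9.76)) = 856.73
  melt ice: 42·334 = 14028
  meltwater 0→T: 42·4.18·T = 175.56 T
  water: 1295.8(T − 46.4)
1471.4 T = 60125 − 14885 = 45240
T ≈ 30.75 °C — above 0 °C, consistent with complete melting.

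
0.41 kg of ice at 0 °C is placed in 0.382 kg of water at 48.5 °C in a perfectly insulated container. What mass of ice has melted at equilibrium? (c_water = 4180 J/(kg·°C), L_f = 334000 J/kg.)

m_melted ≈ 0.232 kg

Heat available from the water dropping to 0 °C: 0.382·4180·48.5 = 77443 J.
To melt every bit of ice: 0.41·334000 = 136940 J.
That's not enough to melt it all — equilibrium is at 0 °C with ice remaining.
m_melted·334000 = 77443  ⇒  m_melted ≈ 0.2319 kg.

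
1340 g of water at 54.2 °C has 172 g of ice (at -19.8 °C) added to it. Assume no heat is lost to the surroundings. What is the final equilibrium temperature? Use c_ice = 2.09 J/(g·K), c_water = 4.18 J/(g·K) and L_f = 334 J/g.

T_f ≈ 37.8 °C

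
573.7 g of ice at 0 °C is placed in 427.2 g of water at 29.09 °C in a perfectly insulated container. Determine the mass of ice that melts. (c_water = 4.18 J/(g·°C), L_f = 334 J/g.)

m_melted ≈ 156 g

Water can give up m c ΔT = 427.2×4.18×29.09 = 51946 J before reaching 0 °C.
Fully melting the ice requires m_ice L_f = 573.7×334 = 191616 J.
51946 J < 191616 J, so only part of the ice melts and the system sits at 0 °C.
m_melted×334 = 51946  ⇒  m_melted ≈ 155.5 g.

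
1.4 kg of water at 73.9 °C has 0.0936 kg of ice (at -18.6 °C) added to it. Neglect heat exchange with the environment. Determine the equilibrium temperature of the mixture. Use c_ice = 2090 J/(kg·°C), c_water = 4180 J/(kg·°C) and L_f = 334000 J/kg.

T_f ≈ 63.7 °C

Heat gained plus heat lost sum to zero:
warm ice to 0 °C: 0.0936×2090×(0 − (-18.6)) = 3638.6
  fusion: m_ice L_f = 0.0936×334000 = 31262
  warm the meltwater: 391.25 T
  water: 5852(T − 73.9)
6243.2 T = 432463 − 34901 = 397562
T ≈ 63.68 °C. Since T > 0 °C, the all-ice-melts assumption holds.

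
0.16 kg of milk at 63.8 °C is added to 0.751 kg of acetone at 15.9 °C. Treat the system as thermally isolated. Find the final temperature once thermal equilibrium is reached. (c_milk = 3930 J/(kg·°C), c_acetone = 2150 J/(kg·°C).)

|Q_milk| = |Q_acetone|:
0.16*3930*(63.8 − T) = 0.751*2150*(T − 15.9)
628.8(63.8 − T) = 1614.7(T − 15.9)
2243.5 T = 65790  ⇒  T ≈ 29.33 °C

T_f ≈ 29.3 °C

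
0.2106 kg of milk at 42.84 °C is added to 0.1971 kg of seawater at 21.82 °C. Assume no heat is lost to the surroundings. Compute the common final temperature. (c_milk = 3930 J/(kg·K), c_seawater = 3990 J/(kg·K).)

T_f ≈ 32.6 °C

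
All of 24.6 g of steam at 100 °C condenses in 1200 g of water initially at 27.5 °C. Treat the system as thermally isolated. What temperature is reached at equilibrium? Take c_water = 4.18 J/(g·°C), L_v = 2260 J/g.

T_f ≈ 39.8 °C

Conservation of energy gives ΣQ = 0:
condense steam: −24.6×2260 = −55596
  condensed water 100 °C→T: 102.83(T − 100)
  water warms: 1200×4.18×(T − 27.5) = 5016(T − 27.5)
5118.8 T = 55596 + 10283 + 137940 = 203819
T ≈ 39.82 °C, under the boiling point, so the assumption holds.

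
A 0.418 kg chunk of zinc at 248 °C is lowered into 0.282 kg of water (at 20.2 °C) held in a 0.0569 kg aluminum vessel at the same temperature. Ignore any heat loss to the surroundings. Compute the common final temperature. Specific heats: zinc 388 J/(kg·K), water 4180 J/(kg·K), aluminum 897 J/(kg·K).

Heat gained plus heat lost sum to zero:
0.418·388·(T − 248) + 0.282·4180·(T − 20.2) + 0.0569·897·(T − 20.2) = 0
(162.18 + 1178.8 + 51.04) T = 162.18·248 + 1178.8·20.2 + 51.04·20.2
T ≈ 46.74 °C

T_f ≈ 46.7 °C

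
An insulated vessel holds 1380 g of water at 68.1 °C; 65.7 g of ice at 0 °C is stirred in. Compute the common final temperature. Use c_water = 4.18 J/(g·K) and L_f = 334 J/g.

Net heat exchanged in the isolated system is zero:
melt ice: 65.7·334 = 21944; warm the meltwater: 274.63 T; water: 5768.4(T − 68.1)
6043 T = 392828 − 21944 = 370884
T ≈ 61.37 °C (positive, so assuming full melt was valid).

T_f ≈ 61.4 °C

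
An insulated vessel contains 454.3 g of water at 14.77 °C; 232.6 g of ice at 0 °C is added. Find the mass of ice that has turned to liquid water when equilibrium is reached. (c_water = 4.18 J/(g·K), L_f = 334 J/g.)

m_melted ≈ 84 g

Water can give up m c ΔT = 454.3·4.18·14.77 = 28048 J before reaching 0 °C.
Melting all 232.6 g of ice would need 232.6·334 = 77688 J.
28048 J < 77688 J, so only part of the ice melts and the system sits at 0 °C.
m_melted·334 = 28048  ⇒  m_melted ≈ 83.98 g.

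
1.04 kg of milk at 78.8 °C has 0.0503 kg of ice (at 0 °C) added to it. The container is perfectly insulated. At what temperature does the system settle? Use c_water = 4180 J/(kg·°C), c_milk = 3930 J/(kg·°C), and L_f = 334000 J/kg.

T_f ≈ 71.0 °C

Setting the total heat transfer to zero:
latent heat to melt: 0.0503×334000 = 16800
  warm the meltwater: 210.25 T
  milk cools: 1.04×3930×(T − 78.8) = 4087.2(T − 78.8)
4297.5 T = 322071 − 16800 = 305271
T ≈ 71.04 °C. Since T > 0 °C, the all-ice-melts assumption holds.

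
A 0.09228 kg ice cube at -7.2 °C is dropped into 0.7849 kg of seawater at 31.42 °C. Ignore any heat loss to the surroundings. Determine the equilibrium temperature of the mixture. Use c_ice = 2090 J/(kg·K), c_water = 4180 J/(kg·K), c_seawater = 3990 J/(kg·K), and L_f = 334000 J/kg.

T_f ≈ 18.8 °C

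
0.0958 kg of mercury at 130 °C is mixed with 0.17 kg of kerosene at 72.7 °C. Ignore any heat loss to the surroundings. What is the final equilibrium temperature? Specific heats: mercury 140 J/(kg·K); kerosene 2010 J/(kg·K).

Heat lost by the mercury equals heat gained by the kerosene:
0.0958×140×(130 − T) = 0.17×2010×(T − 72.7)
13.41(130 − T) = 341.7(T − 72.7)
355.11 T = 26585  ⇒  T ≈ 74.86 °C

T_f ≈ 74.9 °C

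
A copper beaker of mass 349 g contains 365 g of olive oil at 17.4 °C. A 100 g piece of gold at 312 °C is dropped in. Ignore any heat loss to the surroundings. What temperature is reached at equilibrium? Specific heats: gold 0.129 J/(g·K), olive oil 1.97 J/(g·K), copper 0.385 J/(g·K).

T_f ≈ 21.8 °C

Heat gained plus heat lost sum to zero:
100*0.129*(T − 312) + 365*1.97*(T − 17.4) + 349*0.385*(T − 17.4) = 0
12.9(T − 312) + 719.05(T − 17.4) + 134.37(T − 17.4) = 0
(12.9 + 719.05 + 134.37) T = 12.9*312 + 719.05*17.4 + 134.37*17.4
T ≈ 21.79 °C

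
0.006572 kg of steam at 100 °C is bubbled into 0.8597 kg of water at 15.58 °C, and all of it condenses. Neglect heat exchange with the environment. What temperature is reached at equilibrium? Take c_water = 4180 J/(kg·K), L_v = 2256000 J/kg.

T_f ≈ 20.3 °C

Taking heat into each body as positive, Σ m c ΔT = 0:
latent heat released on condensation: 0.006572×2256000 = 14826; condensed water 100 °C→T: 27.47(T − 100); water warms: 0.8597×4180×(T − 15.58) = 3593.5(T − 15.58)
3621 T = 14826 + 2747.1 + 55987 = 73561
T ≈ 20.32 °C (< 100 °C, so full condensation is consistent).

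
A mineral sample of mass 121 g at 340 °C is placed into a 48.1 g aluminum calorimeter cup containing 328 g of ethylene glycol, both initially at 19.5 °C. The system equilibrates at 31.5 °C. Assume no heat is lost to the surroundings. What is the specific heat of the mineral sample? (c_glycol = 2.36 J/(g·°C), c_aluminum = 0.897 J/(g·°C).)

c ≈ 0.263 J/(g·°C)

Setting the total heat transfer to zero:
121×c×(31.5 − 340) + 328×2.36×(31.5 − 19.5) + 48.1×0.897×(31.5 − 19.5) = 0
-37328 c = -9806.7
c = -9806.7/-37328 ≈ 0.2627 J/(g·°C)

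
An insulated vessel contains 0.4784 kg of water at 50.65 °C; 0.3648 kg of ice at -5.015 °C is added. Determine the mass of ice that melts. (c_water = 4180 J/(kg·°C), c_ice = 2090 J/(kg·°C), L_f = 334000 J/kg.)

Heat available from the water dropping to 0 °C: 0.4784·4180·50.65 = 101285 J.
Of that, 0.3648·2090·5.015 = 3823.6 J goes to bring the ice to 0 °C, leaving 97462 J.
Fully melting the ice requires m_ice L_f = 0.3648·334000 = 121843 J.
97462 J < 121843 J, so only part of the ice melts and the system sits at 0 °C.
Mass melted = 97462/334000 ≈ 0.2918 kg.

m_melted ≈ 0.292 kg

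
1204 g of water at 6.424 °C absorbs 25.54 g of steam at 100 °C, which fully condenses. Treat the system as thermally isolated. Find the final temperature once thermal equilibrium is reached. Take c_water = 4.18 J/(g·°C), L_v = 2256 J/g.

Conservation of energy gives ΣQ = 0:
latent heat released on condensation: 25.54×2256 = 57618
  condensed water 100 °C→T: 106.76(T − 100)
  original water: 5032.7(T − 6.424)
5139.5 T = 57618 + 10676 + 32330 = 100624
T ≈ 19.58 °C, under the boiling point, so the assumption holds.

T_f ≈ 19.6 °C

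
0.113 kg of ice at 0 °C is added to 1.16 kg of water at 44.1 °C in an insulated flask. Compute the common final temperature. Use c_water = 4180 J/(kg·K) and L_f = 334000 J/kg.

T_f ≈ 33.1 °C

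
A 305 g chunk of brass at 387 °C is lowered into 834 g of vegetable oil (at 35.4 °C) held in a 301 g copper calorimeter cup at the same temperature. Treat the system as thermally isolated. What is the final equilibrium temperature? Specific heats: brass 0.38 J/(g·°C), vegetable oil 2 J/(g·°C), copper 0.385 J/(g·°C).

T_f is the heat-capacity-weighted average of the initial temperatures:
T_f = (115.9×387 + 1668×35.4 + 115.89×35.4) / (115.9 + 1668 + 115.89)
    = 108003 / 1899.8 ≈ 56.85 °C

T_f ≈ 56.9 °C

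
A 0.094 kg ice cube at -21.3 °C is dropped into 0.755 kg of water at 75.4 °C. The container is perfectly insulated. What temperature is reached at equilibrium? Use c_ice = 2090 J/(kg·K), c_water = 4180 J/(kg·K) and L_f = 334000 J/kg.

T_f ≈ 57.0 °C

Net heat exchanged in the isolated system is zero:
ice -21.3→0 °C: 0.094×2090×21.3 = 4184.6; latent heat to melt: 0.094×334000 = 31396; warm the meltwater: 392.92 T; water: 3155.9(T − 75.4)
3548.8 T = 237955 − 35581 = 202374
T ≈ 57.03 °C (positive, so assuming full melt was valid).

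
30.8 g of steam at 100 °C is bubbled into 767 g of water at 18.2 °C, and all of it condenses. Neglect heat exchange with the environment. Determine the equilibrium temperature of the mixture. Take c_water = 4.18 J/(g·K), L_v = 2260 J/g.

T_f ≈ 42.2 °C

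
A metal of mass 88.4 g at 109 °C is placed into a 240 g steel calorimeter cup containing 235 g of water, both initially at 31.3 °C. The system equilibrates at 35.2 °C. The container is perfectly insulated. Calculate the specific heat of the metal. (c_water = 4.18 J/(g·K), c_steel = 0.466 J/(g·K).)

c ≈ 0.654 J/(g·K)

Conservation of energy gives ΣQ = 0:
88.4·c·(35.2 − 109) + 235·4.18·(35.2 − 31.3) + 240·0.466·(35.2 − 31.3) = 0
-6523.9 c = -4267.1
c = -4267.1/-6523.9 ≈ 0.6541 J/(g·K)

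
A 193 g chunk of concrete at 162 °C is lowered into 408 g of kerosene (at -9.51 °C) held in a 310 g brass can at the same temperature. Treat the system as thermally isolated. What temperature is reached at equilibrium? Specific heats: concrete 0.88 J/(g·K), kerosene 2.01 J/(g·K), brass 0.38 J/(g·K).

Heat gained plus heat lost sum to zero:
193*0.88*(T − 162) + 408*2.01*(T − (-9.51)) + 310*0.38*(T − (-9.51)) = 0
169.84(T − 162) + 820.08(T − (-9.51)) + 117.8(T − (-9.51)) = 0
1107.7 T = 18595
T ≈ 16.79 °C

T_f ≈ 16.8 °C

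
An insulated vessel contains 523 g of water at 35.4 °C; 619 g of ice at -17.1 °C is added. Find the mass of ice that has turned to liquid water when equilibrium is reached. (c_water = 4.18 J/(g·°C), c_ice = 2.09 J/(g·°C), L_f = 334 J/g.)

Heat available from the water dropping to 0 °C: 523·4.18·35.4 = 77389 J.
Of that, 619·2.09·17.1 = 22122 J goes to bring the ice to 0 °C, leaving 55267 J.
Fully melting the ice requires m_ice L_f = 619·334 = 206746 J.
Since 55267 < 206746 J, not all the ice melts; equilibrium is at 0 °C.
m_melted·334 = 55267  ⇒  m_melted ≈ 165.5 g.

m_melted ≈ 165 g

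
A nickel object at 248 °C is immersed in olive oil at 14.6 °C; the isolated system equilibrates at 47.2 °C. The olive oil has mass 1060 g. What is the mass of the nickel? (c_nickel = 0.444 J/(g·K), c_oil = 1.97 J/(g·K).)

m ≈ 764 g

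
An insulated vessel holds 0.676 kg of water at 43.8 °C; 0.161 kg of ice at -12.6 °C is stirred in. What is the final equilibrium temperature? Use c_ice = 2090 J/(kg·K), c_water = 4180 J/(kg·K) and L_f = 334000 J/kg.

T_f ≈ 18.8 °C

Energy balance with sensible and latent terms:
warm ice to 0 °C: 0.161×2090×(0 − (-12.6)) = 4239.8; latent heat to melt: 0.161×334000 = 53774; warm the meltwater: 672.98 T; water: 2825.7(T − 43.8)
3498.7 T = 123765 − 58014 = 65751
T ≈ 18.79 °C. Since T > 0 °C, the all-ice-melts assumption holds.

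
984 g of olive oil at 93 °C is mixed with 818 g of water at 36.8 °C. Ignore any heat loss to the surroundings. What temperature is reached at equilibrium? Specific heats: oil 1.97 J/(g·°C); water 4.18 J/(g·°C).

Set heat shed by the hot body equal to heat absorbed by the cold body:
984·1.97·(93 − T) = 818·4.18·(T − 36.8)
1938.5(93 − T) = 3419.2(T − 36.8)
5357.7 T = 306107  ⇒  T ≈ 57.13 °C

T_f ≈ 57.1 °C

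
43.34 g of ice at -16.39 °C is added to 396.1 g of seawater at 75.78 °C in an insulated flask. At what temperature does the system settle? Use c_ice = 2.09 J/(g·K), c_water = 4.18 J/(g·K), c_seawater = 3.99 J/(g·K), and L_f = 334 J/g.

T_f ≈ 58.9 °C

Heat gained plus heat lost sum to zero:
ice -16.39→0 °C: 43.34·2.09·16.39 = 1484.6
  fusion: m_ice L_f = 43.34·334 = 14476
  meltwater 0→T: 43.34·4.18·T = 181.16 T
  seawater: 1580.4(T − 75.78)
1761.6 T = 119766 − 15960 = 103805
T ≈ 58.93 °C — above 0 °C, consistent with complete melting.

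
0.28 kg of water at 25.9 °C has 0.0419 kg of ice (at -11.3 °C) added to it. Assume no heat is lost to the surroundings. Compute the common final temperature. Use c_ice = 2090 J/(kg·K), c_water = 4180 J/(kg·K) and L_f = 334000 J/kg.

T_f ≈ 11.4 °C

Setting the total heat transfer to zero:
ice -11.3→0 °C: 0.0419×2090×11.3 = 989.55; melt ice: 0.0419×334000 = 13995; meltwater 0→T: 0.0419×4180×T = 175.14 T; water: 1170.4(T − 25.9)
1345.5 T = 30313 − 14984 = 15329
T ≈ 11.39 °C. Since T > 0 °C, the all-ice-melts assumption holds.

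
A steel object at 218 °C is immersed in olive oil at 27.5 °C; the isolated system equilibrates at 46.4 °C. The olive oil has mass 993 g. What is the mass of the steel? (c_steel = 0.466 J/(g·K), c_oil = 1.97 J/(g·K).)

m ≈ 462 g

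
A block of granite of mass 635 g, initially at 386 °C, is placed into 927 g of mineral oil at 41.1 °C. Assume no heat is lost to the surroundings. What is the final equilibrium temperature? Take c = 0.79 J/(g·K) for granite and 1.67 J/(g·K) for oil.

T_f ≈ 125.5 °C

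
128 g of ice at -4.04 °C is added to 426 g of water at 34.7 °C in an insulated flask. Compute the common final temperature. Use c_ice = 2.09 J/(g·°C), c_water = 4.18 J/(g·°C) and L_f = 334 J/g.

Energy conservation, ΣQ = 0:
ice -4.04→0 °C: 128×2.09×4.04 = 1080.8
  fusion: m_ice L_f = 128×334 = 42752
  meltwater 0→T: 128×4.18×T = 535.04 T
  water cools: 426×4.18×(T − 34.7) = 1780.7(T − 34.7)
2315.7 T = 61790 − 43833 = 17957
T ≈ 7.75 °C (positive, so assuming full melt was valid).

T_f ≈ 7.8 °C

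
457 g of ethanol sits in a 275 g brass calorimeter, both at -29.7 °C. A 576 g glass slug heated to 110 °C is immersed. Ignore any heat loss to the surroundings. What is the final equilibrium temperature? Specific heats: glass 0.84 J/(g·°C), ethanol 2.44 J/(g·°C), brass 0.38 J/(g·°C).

T_f ≈ 10.0 °C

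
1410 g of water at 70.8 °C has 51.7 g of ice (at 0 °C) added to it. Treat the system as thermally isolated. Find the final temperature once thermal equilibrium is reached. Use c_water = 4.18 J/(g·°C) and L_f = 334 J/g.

Sum of m c ΔT and latent-heat terms is zero:
melt ice: 51.7·334 = 17268
  meltwater 0→T: 51.7·4.18·T = 216.11 T
  water cools: 1410·4.18·(T − 70.8) = 5893.8(T − 70.8)
6109.9 T = 417281 − 17268 = 400013
T ≈ 65.47 °C. Since T > 0 °C, the all-ice-melts assumption holds.

T_f ≈ 65.5 °C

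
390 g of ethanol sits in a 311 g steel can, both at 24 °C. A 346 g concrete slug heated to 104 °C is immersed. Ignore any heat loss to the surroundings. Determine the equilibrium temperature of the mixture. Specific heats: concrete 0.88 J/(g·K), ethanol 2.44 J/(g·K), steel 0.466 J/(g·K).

T_f ≈ 41.4 °C

With ΣQ=0 the equilibrium temperature is the m·c-weighted mean:
T_f = (304.48*104 + 951.6*24 + 144.93*24) / (304.48 + 951.6 + 144.93)
    = 57983 / 1401 ≈ 41.39 °C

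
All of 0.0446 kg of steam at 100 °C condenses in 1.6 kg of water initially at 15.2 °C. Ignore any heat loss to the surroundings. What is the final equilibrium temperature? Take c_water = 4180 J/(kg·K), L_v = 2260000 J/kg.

T_f ≈ 32.2 °C

Conservation of energy gives ΣQ = 0:
condense steam: −0.0446·2260000 = −100796; condensate cools 100→T: 0.0446·4180·(T − 100) = 186.43(T − 100); original water: 6688(T − 15.2)
6874.4 T = 100796 + 18643 + 101658 = 221096
T ≈ 32.16 °C, under the boiling point, so the assumption holds.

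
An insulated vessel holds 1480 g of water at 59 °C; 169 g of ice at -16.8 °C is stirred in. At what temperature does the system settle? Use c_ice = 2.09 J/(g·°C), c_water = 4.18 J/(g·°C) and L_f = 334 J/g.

Energy conservation, ΣQ = 0:
ice -16.8→0 °C: 169·2.09·16.8 = 5933.9
  fusion: m_ice L_f = 169·334 = 56446
  warm the meltwater: 706.42 T
  water: 6186.4(T − 59)
6892.8 T = 364998 − 62380 = 302618
T ≈ 43.90 °C. Since T > 0 °C, the all-ice-melts assumption holds.

T_f ≈ 43.9 °C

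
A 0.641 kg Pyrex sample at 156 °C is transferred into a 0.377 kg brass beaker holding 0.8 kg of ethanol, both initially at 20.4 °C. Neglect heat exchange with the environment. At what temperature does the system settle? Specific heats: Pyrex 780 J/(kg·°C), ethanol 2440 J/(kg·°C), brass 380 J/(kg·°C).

T_f ≈ 46.5 °C

Net heat exchanged in the isolated system is zero:
0.641×780×(T − 156) + 0.8×2440×(T − 20.4) + 0.377×380×(T − 20.4) = 0
(499.98 + 1952 + 143.26) T = 499.98×156 + 1952×20.4 + 143.26×20.4
T = 120740 / 2595.2 = 46.5 °C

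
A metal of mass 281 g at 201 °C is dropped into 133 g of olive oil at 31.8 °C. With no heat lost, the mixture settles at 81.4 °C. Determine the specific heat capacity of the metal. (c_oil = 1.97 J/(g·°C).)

c ≈ 0.387 J/(g·°C)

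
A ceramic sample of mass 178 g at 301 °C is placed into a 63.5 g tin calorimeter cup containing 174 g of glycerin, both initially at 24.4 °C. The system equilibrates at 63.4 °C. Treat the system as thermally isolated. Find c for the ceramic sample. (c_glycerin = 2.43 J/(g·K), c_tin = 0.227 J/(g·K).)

c ≈ 0.403 J/(g·K)

Heat gained plus heat lost sum to zero:
178×c×(63.4 − 301) + 174×2.43×(63.4 − 24.4) + 63.5×0.227×(63.4 − 24.4) = 0
-42293 c = -17052
c = -17052/-42293 ≈ 0.4032 J/(g·K)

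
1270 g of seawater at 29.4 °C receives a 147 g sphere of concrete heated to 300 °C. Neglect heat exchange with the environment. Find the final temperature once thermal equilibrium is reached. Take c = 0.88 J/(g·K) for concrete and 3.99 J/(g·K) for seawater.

|Q_concrete| = |Q_seawater|:
147*0.88*(300 − T) = 1270*3.99*(T − 29.4)
129.36(300 − T) = 5067.3(T − 29.4)
5196.7 T = 187787  ⇒  T ≈ 36.14 °C

T_f ≈ 36.1 °C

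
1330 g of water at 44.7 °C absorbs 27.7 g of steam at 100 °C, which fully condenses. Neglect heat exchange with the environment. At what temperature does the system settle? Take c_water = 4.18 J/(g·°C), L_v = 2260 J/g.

T_f ≈ 56.9 °C

Conservation of energy gives ΣQ = 0:
condense steam: −27.7·2260 = −62602
  condensate cools 100→T: 27.7·4.18·(T − 100) = 115.79(T − 100)
  water warms: 1330·4.18·(T − 44.7) = 5559.4(T − 44.7)
5675.2 T = 62602 + 11579 + 248505 = 322686
T ≈ 56.86 °C, under the boiling point, so the assumption holds.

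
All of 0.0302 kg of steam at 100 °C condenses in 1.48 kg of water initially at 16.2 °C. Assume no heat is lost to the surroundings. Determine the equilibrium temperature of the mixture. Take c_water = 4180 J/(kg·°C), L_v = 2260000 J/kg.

T_f ≈ 28.7 °C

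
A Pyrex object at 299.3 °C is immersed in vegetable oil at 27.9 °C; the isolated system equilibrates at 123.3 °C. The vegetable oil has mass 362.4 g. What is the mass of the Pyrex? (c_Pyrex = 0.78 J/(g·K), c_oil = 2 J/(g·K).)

|Q_Pyrex| = |Q_oil|:
m·0.78·(299.3 − 123.3) = 362.4·2·(123.3 − 27.9)
137.28 m = 69146  ⇒  m ≈ 503.7 g

m ≈ 504 g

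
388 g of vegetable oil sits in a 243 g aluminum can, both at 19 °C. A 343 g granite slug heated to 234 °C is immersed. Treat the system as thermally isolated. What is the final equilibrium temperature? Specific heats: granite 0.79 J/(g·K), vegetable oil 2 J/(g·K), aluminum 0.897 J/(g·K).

T_f ≈ 65.1 °C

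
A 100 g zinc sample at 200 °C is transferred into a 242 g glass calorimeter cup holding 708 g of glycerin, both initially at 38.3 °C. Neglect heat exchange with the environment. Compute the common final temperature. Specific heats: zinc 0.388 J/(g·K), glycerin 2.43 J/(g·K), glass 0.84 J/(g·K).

Let T be the final temperature. ΣQ_i = 0:
100×0.388×(T − 200) + 708×2.43×(T − 38.3) + 242×0.84×(T − 38.3) = 0
(38.8 + 1720.4 + 203.28) T = 38.8×200 + 1720.4×38.3 + 203.28×38.3
T = 81438 / 1962.5 = 41.5 °C

T_f ≈ 41.5 °C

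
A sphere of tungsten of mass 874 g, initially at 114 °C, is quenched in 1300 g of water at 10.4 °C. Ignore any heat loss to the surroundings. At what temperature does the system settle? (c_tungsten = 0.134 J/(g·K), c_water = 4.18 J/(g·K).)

|Q_tungsten| = |Q_water|:
874×0.134×(114 − T) = 1300×4.18×(T − 10.4)
117.12(114 − T) = 5434(T − 10.4)
5551.1 T = 69865  ⇒  T ≈ 12.59 °C

T_f ≈ 12.6 °C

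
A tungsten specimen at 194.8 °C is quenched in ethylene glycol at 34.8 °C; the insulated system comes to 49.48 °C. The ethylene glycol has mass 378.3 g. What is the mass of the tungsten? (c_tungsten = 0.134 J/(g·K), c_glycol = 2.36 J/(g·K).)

Heat lost by the tungsten = heat gained by the glycol:
m×0.134×(194.8 − 49.48) = 378.3×2.36×(49.48 − 34.8)
19.47 m = 13106  ⇒  m ≈ 673 g

m ≈ 673 g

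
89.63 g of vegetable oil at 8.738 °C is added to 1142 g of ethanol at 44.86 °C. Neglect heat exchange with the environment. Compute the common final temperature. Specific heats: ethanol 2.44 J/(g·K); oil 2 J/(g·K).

Heat gained plus heat lost sum to zero:
1142×2.44×(T − 44.86) + 89.63×2×(T − 8.738) = 0
2786.5(T − 44.86) + 179.26(T − 8.738) = 0
(2786.5 + 179.26) T = 2786.5×44.86 + 179.26×8.738
T = 126568/2965.7 ≈ 42.68 °C

T_f ≈ 42.7 °C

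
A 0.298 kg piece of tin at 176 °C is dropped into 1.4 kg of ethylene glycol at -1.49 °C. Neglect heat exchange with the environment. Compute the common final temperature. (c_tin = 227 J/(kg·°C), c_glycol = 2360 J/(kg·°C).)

T_f ≈ 2.1 °C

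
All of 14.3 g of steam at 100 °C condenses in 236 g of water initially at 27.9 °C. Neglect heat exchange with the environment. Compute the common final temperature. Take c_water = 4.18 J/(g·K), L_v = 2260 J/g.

T_f ≈ 62.9 °C

Heat gained plus heat lost sum to zero:
steam→water at 100 °C releases m L_v = 14.3×2260 = 32318
  condensate cools 100→T: 14.3×4.18×(T − 100) = 59.77(T − 100)
  water warms: 236×4.18×(T − 27.9) = 986.48(T − 27.9)
1046.3 T = 32318 + 5977.4 + 27523 = 65818
T ≈ 62.91 °C, under the boiling point, so the assumption holds.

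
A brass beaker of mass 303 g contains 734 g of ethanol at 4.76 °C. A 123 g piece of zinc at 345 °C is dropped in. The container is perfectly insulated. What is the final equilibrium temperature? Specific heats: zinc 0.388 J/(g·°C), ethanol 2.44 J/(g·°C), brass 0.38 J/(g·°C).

Let T be the final temperature. ΣQ_i = 0:
123*0.388*(T − 345) + 734*2.44*(T − 4.76) + 303*0.38*(T − 4.76) = 0
1953.8 T = 25538
T ≈ 13.07 °C

T_f ≈ 13.1 °C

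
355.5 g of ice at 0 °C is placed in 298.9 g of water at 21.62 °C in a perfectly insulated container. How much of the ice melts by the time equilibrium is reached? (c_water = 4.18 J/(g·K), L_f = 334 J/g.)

m_melted ≈ 80.9 g

Heat available from the water dropping to 0 °C: 298.9×4.18×21.62 = 27012 J.
Fully melting the ice requires m_ice L_f = 355.5×334 = 118737 J.
That's not enough to melt it all — equilibrium is at 0 °C with ice remaining.
Mass melted = 27012/334 ≈ 80.87 g.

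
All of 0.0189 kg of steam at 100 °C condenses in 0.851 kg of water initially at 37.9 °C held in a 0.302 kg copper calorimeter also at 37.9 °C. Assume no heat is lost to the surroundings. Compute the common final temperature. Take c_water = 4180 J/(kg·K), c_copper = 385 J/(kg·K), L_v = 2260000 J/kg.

T_f ≈ 50.6 °C

Setting the total heat transfer to zero:
steam→water at 100 °C releases m L_v = 0.0189×2260000 = 42714; condensate cools 100→T: 0.0189×4180×(T − 100) = 79(T − 100); original water: 3557.2(T − 37.9); copper cup: 0.302×385×(T − 37.9) = 116.27(T − 37.9)
3752.5 T = 42714 + 7900.2 + 139224 = 189838
T ≈ 50.59 °C (< 100 °C, so full condensation is consistent).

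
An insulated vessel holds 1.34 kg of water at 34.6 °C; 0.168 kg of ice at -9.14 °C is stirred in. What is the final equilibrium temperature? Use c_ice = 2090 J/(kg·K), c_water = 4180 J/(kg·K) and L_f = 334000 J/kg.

T_f ≈ 21.3 °C

Heat gained plus heat lost sum to zero:
warm ice to 0 °C: 0.168·2090·(0 − (-9.14)) = 3209.2; fusion: m_ice L_f = 0.168·334000 = 56112; meltwater 0→T: 0.168·4180·T = 702.24 T; water cools: 1.34·4180·(T − 34.6) = 5601.2(T − 34.6)
6303.4 T = 193802 − 59321 = 134480
T ≈ 21.33 °C — above 0 °C, consistent with complete melting.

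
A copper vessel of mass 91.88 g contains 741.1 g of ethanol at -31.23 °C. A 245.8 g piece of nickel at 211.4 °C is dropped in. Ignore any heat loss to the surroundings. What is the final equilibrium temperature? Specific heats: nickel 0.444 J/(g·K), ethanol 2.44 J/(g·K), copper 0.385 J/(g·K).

Net heat exchanged in the isolated system is zero:
245.8·0.444·(T − 211.4) + 741.1·2.44·(T − (-31.23)) + 91.88·0.385·(T − (-31.23)) = 0
109.14(T − 211.4) + 1808.3(T − (-31.23)) + 35.37(T − (-31.23)) = 0
1952.8 T = -34506
T ≈ -17.67 °C

T_f ≈ -17.7 °C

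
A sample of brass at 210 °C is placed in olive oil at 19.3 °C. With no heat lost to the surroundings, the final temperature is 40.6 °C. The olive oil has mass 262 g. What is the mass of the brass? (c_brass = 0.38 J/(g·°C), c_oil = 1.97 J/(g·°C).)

|Q_brass| = |Q_oil|:
m×0.38×(210 − 40.6) = 262×1.97×(40.6 − 19.3)
64.37 m = 10994  ⇒  m ≈ 170.8 g

m ≈ 171 g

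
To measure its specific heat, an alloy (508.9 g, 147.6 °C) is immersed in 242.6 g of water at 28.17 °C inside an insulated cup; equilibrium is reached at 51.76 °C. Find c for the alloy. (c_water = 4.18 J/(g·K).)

Taking heat into each body as positive, Σ m c ΔT = 0:
508.9·c·(51.76 − 147.6) + 242.6·4.18·(51.76 − 28.17) = 0
-48773 c = -23922
c = -23922/-48773 ≈ 0.4905 J/(g·K)

c ≈ 0.49 J/(g·K)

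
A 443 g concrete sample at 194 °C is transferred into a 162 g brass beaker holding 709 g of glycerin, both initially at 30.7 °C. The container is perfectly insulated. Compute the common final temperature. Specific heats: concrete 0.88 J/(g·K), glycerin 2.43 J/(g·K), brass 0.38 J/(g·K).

T_f ≈ 60.0 °C

Energy conservation, ΣQ = 0:
443·0.88·(T − 194) + 709·2.43·(T − 30.7) + 162·0.38·(T − 30.7) = 0
389.84(T − 194) + 1722.9(T − 30.7) + 61.56(T − 30.7) = 0
(389.84 + 1722.9 + 61.56) T = 389.84·194 + 1722.9·30.7 + 61.56·30.7
T = 130411/2174.3 ≈ 59.98 °C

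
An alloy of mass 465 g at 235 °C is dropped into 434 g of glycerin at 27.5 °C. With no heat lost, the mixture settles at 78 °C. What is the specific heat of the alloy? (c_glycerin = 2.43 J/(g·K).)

c ≈ 0.73 J/(g·K)

Let T be the final temperature. ΣQ_i = 0:
465·c·(78 − 235) + 434·2.43·(78 − 27.5) = 0
-73005 c = -53258
c = -53258/-73005 ≈ 0.7295 J/(g·K)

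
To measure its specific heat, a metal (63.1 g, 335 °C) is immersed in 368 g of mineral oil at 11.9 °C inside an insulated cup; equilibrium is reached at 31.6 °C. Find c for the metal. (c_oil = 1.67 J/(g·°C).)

Heat lost by the metal = heat gained by the oil:
63.1×c×(335 − 31.6) = 368×1.67×(31.6 − 11.9)
19145 c = 12107  ⇒  c ≈ 0.6324 J/(g·°C)

c ≈ 0.632 J/(g·°C)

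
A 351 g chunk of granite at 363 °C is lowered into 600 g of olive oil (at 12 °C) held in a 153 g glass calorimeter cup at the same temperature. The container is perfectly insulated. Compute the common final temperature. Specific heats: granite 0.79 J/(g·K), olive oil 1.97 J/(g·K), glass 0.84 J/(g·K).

Net heat exchanged in the isolated system is zero:
351*0.79*(T − 363) + 600*1.97*(T − 12) + 153*0.84*(T − 12) = 0
(277.29 + 1182 + 128.52) T = 277.29*363 + 1182*12 + 128.52*12
T = 116383 / 1587.8 = 73.3 °C

T_f ≈ 73.3 °C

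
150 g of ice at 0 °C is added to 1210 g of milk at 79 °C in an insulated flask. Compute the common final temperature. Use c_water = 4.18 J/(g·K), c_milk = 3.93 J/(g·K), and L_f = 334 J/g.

T_f ≈ 60.5 °C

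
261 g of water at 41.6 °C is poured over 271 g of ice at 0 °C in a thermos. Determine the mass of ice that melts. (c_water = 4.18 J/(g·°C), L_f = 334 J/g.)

m_melted ≈ 136 g

Cooling the water to 0 °C releases 261×4.18×41.6 = 45385 J.
To melt every bit of ice: 271×334 = 90514 J.
Since 45385 < 90514 J, not all the ice melts; equilibrium is at 0 °C.
m_melt = 45385 / L_f = 135.9 g.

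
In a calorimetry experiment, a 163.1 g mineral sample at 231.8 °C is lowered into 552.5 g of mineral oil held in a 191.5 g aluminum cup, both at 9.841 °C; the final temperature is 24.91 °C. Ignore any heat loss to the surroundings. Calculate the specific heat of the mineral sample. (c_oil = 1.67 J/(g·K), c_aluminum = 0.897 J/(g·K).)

Net heat exchanged in the isolated system is zero:
163.1·c·(24.91 − 231.8) + 552.5·1.67·(24.91 − 9.841) + 191.5·0.897·(24.91 − 9.841) = 0
-33744 c = -16492
c = -16492/-33744 ≈ 0.4888 J/(g·K)

c ≈ 0.489 J/(g·K)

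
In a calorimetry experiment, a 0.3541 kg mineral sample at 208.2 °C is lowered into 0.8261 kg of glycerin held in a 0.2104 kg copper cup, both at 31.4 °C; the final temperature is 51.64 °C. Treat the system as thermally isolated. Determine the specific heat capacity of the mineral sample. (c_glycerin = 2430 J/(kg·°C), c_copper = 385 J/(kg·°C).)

c ≈ 762 J/(kg·°C)

Conservation of energy gives ΣQ = 0:
0.3541×c×(51.64 − 208.2) + 0.8261×2430×(51.64 − 31.4) + 0.2104×385×(51.64 − 31.4) = 0
-55.44 c = -42270
c = -42270/-55.44 ≈ 762.5 J/(kg·°C)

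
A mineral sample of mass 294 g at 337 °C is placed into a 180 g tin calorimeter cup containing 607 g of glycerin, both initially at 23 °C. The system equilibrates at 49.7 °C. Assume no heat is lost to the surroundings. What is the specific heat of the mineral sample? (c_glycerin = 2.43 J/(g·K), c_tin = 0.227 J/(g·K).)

Let T be the final temperature. ΣQ_i = 0:
294·c·(49.7 − 337) + 607·2.43·(49.7 − 23) + 180·0.227·(49.7 − 23) = 0
-84466 c = -40474
c = -40474/-84466 ≈ 0.4792 J/(g·K)

c ≈ 0.479 J/(g·K)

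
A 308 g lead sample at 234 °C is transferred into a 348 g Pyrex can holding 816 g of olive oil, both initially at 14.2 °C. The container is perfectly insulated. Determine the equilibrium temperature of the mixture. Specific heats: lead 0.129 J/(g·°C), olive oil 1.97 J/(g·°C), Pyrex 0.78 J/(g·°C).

Conservation of energy gives ΣQ = 0:
308·0.129·(T − 234) + 816·1.97·(T − 14.2) + 348·0.78·(T − 14.2) = 0
39.73(T − 234) + 1607.5(T − 14.2) + 271.44(T − 14.2) = 0
1918.7 T = 35979
T = 35979 / 1918.7 = 18.8 °C

T_f ≈ 18.8 °C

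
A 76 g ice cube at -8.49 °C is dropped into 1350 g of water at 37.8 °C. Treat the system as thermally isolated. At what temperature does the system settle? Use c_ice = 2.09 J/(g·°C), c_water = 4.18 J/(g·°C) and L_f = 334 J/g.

T_f ≈ 31.3 °C

Setting the total heat transfer to zero:
warm ice to 0 °C: 76×2.09×(0 − (-8.49)) = 1348.6; melt ice: 76×334 = 25384; meltwater 0→T: 76×4.18×T = 317.68 T; water: 5643(T − 37.8)
5960.7 T = 213305 − 26733 = 186573
T ≈ 31.30 °C — above 0 °C, consistent with complete melting.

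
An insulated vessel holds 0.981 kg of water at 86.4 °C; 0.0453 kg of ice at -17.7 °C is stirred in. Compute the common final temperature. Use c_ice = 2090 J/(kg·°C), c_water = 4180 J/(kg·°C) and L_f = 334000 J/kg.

T_f ≈ 78.7 °C

Energy conservation, ΣQ = 0:
warm ice to 0 °C: 0.0453×2090×(0 − (-17.7)) = 1675.8
  melt ice: 0.0453×334000 = 15130
  warm the meltwater: 189.35 T
  water cools: 0.981×4180×(T − 86.4) = 4100.6(T − 86.4)
4289.9 T = 354290 − 16806 = 337484
T ≈ 78.67 °C. Since T > 0 °C, the all-ice-melts assumption holds.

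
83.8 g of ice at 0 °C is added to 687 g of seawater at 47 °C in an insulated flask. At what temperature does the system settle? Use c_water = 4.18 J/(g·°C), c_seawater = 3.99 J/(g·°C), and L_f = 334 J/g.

Heat gained plus heat lost sum to zero:
melt ice: 83.8×334 = 27989
  meltwater 0→T: 83.8×4.18×T = 350.28 T
  seawater cools: 687×3.99×(T − 47) = 2741.1(T − 47)
3091.4 T = 128833 − 27989 = 100844
T ≈ 32.62 °C. Since T > 0 °C, the all-ice-melts assumption holds.

T_f ≈ 32.6 °C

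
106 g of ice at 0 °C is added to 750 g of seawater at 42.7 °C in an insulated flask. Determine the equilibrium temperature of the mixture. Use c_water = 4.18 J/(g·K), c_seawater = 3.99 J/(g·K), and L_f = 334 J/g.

Net heat exchanged in the isolated system is zero:
latent heat to melt: 106×334 = 35404
  meltwater 0→T: 106×4.18×T = 443.08 T
  seawater cools: 750×3.99×(T − 42.7) = 2992.5(T − 42.7)
3435.6 T = 127780 − 35404 = 92376
T ≈ 26.89 °C. Since T > 0 °C, the all-ice-melts assumption holds.

T_f ≈ 26.9 °C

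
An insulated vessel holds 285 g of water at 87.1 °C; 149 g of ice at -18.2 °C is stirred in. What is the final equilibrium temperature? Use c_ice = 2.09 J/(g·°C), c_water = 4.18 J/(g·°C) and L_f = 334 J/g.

Heat gained plus heat lost sum to zero:
ice -18.2→0 °C: 149·2.09·18.2 = 5667.7
  latent heat to melt: 149·334 = 49766
  warm the meltwater: 622.82 T
  water cools: 285·4.18·(T − 87.1) = 1191.3(T − 87.1)
1814.1 T = 103762 − 55434 = 48329
T ≈ 26.64 °C (positive, so assuming full melt was valid).

T_f ≈ 26.6 °C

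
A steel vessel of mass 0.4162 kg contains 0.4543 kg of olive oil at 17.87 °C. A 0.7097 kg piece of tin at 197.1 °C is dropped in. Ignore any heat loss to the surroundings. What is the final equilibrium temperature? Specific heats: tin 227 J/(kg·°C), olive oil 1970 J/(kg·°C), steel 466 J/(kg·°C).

T_f ≈ 41.0 °C

T_f = Σ m_i c_i T_i / Σ m_i c_i:
T_f = (161.1*197.1 + 894.97*17.87 + 193.95*17.87) / (161.1 + 894.97 + 193.95)
    = 51212 / 1250 ≈ 40.97 °C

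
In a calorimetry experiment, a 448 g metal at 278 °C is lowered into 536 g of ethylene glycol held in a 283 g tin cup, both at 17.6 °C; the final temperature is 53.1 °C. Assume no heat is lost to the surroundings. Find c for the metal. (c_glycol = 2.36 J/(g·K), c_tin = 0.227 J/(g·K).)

Setting the total heat transfer to zero:
448·c·(53.1 − 278) + 536·2.36·(53.1 − 17.6) + 283·0.227·(53.1 − 17.6) = 0
-100755 c = -47187
c = -47187/-100755 ≈ 0.4683 J/(g·K)

c ≈ 0.468 J/(g·K)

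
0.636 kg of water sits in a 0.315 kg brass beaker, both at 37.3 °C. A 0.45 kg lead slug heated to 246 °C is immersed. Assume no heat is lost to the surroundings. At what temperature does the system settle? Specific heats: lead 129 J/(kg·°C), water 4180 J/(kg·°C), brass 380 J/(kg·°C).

T_f ≈ 41.6 °C

Setting the total heat transfer to zero:
0.45·129·(T − 246) + 0.636·4180·(T − 37.3) + 0.315·380·(T − 37.3) = 0
58.05(T − 246) + 2658.5(T − 37.3) + 119.7(T − 37.3) = 0
2836.2 T = 117906
T = 117906/2836.2 ≈ 41.57 °C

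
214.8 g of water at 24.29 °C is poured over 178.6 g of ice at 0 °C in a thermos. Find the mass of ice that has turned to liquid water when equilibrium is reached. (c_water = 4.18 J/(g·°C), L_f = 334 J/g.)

m_melted ≈ 65.3 g

Cooling the water to 0 °C releases 214.8·4.18·24.29 = 21809 J.
Melting all 178.6 g of ice would need 178.6·334 = 59652 J.
Since 21809 < 59652 J, not all the ice melts; equilibrium is at 0 °C.
m_melted·334 = 21809  ⇒  m_melted ≈ 65.3 g.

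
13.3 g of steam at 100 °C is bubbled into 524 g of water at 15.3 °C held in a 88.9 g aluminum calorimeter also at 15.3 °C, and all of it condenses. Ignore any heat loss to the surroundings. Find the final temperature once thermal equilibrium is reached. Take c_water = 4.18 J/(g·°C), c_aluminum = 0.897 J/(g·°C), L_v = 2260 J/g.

Conservation of energy gives ΣQ = 0:
condense steam: −13.3·2260 = −30058
  condensate cools 100→T: 13.3·4.18·(T − 100) = 55.59(T − 100)
  water warms: 524·4.18·(T − 15.3) = 2190.3(T − 15.3)
  cup: 79.74(T − 15.3)
2325.7 T = 30058 + 5559.4 + 34732 = 70349
T ≈ 30.25 °C — below 100 °C, confirming all the steam condensed.

T_f ≈ 30.2 °C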